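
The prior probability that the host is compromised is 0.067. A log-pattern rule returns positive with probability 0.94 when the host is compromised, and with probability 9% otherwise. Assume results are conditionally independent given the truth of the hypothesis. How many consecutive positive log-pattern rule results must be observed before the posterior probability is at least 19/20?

Prior odds = 0.067/0.933 = 67/933.
Likelihood ratio of a positive result = 0.94/0.09 = 94/9.
Target odds: 0.95 ÷ 0.05 = 19.
Need (67/933) × (94/9)ⁿ ≥ 19, i.e. (94/9)ⁿ ≥ 17727/67.
(94/9)² = 8836/81 falls short of 17727/67 but (94/9)³ = 830584/729 reaches it, so n = 3.

3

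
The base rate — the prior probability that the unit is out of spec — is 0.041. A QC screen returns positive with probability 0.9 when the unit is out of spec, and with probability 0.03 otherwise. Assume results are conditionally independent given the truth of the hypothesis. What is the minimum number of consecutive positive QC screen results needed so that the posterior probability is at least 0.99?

Prior odds: 0.041 ÷ 0.959 = 41/959.
Likelihood ratio of a positive result = 0.9/0.03 = 30.
Target posterior odds = 0.99/0.01 = 99.
Need (41/959) × 30ⁿ ≥ 99, i.e. 30ⁿ ≥ 94941/41.
30² = 900 falls short of 94941/41 but 30³ = 27000 reaches it, so n = 3.

3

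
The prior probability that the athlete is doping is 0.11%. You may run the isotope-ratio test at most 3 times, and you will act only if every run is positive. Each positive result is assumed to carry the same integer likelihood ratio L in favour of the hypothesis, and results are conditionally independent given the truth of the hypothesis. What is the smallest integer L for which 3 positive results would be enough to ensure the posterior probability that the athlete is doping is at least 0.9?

21

Prior odds = 0.0011/0.9989 = 11/9989.
Target odds = 0.9/0.1 = 9.
Need L³ ≥ 9 ÷ (11/9989) = 89901/11.
20³ = 8000 < 89901/11 ≤ 9261 = 21³, so L = 21.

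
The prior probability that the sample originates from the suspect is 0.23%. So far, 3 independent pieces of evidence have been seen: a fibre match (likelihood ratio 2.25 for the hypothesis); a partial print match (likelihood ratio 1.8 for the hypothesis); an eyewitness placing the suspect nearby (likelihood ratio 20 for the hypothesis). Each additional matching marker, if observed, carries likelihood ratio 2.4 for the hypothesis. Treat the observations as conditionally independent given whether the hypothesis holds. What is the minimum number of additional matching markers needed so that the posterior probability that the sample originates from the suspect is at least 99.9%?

Prior odds = 0.0023/0.9977 = 23/9977.
Combined Bayes factor of the evidence already in hand = 2.25 × 1.8 × 20 = 81.
Odds after that evidence = (23/9977) × 81 = 1863/9977.
Target odds = 0.999/0.001 = 999.
Need 2.4ⁿ ≥ 999 ÷ (1863/9977) = 369149/69.
2.4⁹ ≈2641.81 falls short of 369149/69 but 2.4¹⁰ ≈6340.34 reaches it, so n = 10.

10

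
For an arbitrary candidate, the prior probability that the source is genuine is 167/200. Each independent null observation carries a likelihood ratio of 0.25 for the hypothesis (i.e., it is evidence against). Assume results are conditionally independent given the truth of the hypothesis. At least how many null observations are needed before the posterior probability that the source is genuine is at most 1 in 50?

Prior odds: 0.835 ÷ 0.165 = 167/33.
Likelihood ratio per null observation = 0.25.
Target odds: 0.02 ÷ 0.98 = 1/49.
Require 0.25ⁿ ≤ 1/49 ÷ (167/33) = 33/8183.
0.25³ = 0.015625 is still above 33/8183 but 0.25⁴ = 0.00390625 is at or below it, so n = 4.

4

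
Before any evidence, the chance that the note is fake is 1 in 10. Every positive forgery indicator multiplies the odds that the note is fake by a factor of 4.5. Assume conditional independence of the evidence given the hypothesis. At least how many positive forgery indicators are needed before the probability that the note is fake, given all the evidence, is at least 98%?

Prior odds: 0.1 ÷ 0.9 = 1/9.
Likelihood ratio per positive forgery indicator = 4.5.
Target posterior odds = 0.98/0.02 = 49.
Require 4.5ⁿ ≥ 49 ÷ (1/9) = 441.
4.5⁴ = 410.0625 falls short of 441 but 4.5⁵ = 1845.28125 reaches it, so n = 5.

5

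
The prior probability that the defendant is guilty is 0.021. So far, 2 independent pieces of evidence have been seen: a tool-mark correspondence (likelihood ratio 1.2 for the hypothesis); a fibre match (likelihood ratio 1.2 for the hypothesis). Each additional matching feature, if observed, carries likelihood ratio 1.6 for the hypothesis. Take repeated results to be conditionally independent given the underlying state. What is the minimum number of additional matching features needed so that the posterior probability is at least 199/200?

Prior odds = 0.021/0.979 = 21/979.
Combined Bayes factor of the evidence already in hand = 1.2 × 1.2 = 1.44.
Odds after that evidence = (21/979) × 1.44 = 756/24475.
Target odds = 0.995/0.005 = 199.
Need 1.6ⁿ ≥ 199 ÷ (756/24475) = 4870525/756.
1.6¹⁸ ≈4722.37 falls short of 4870525/756 but 1.6¹⁹ ≈7555.79 reaches it, so n = 19.

19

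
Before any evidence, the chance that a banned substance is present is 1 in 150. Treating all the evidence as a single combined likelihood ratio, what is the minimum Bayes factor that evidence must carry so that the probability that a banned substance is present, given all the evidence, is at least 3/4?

Prior odds = (1/150)/(149/150) = 1/149.
Target odds = 0.75/0.25 = 3.
Required Bayes factor = 3 ÷ (1/149) = 447.

447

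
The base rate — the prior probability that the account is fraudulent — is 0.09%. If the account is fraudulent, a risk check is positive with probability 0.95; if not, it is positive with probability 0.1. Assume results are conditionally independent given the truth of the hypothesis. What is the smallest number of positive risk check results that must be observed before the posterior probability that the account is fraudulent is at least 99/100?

6

Prior odds: 0.0009 ÷ 0.9991 = 9/9991.
Likelihood ratio of a positive = 0.95/0.1 = 9.5.
Target odds: 0.99 ÷ 0.01 = 99.
Need (9/9991) × 9.5ⁿ ≥ 99, i.e. 9.5ⁿ ≥ 109901.
9.5⁵ = 77378.09375 falls short of 109901 but 9.5⁶ = 47045881/64 reaches it, so n = 6.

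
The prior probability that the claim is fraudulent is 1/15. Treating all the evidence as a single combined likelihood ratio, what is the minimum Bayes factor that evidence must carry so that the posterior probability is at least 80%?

Prior odds = (1/15)/(14/15) = 1/14.
Target odds = 0.8/0.2 = 4.
Required Bayes factor = 4 ÷ (1/14) = 56.

56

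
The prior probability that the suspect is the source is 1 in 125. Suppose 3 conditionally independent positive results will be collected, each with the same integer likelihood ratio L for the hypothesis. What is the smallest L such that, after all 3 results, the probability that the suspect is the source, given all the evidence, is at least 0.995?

Prior odds = 0.008/0.992 = 1/124.
Target odds = 0.995/0.005 = 199.
Need L³ ≥ 199 ÷ (1/124) = 24676.
29³ = 24389 < 24676 ≤ 27000 = 30³, so L = 30.

30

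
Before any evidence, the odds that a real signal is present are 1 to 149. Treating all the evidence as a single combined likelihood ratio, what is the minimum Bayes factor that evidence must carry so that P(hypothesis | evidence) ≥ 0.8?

Prior odds = 1/149.
Target odds = 0.8/0.2 = 4.
Required Bayes factor = 4 ÷ (1/149) = 596.

596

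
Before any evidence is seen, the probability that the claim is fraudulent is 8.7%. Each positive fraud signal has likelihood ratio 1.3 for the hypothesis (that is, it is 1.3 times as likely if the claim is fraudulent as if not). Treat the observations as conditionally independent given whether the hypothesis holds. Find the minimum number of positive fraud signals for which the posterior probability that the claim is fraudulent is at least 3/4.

Prior odds: 0.087 ÷ 0.913 = 87/913.
Likelihood ratio per positive fraud signal = 1.3.
Target odds: 0.75 ÷ 0.25 = 3.
Need (87/913) × 1.3ⁿ ≥ 3, i.e. 1.3ⁿ ≥ 913/29.
1.3¹³ ≈30.2875 falls short of 913/29 but 1.3¹⁴ ≈39.3738 reaches it, so n = 14.

14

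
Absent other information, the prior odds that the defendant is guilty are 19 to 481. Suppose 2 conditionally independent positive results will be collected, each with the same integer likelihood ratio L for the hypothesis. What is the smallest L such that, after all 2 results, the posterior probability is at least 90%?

Prior odds = 19/481.
Target odds = 0.9/0.1 = 9.
Need L² ≥ 9 ÷ (19/481) = 4329/19.
15² = 225 < 4329/19 ≤ 256 = 16², so L = 16.

16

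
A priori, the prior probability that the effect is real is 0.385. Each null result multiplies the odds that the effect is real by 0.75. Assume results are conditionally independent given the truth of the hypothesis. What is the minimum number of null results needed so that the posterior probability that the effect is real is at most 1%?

Prior odds = 0.385/0.615 = 77/123.
Likelihood ratio per null result = 0.75.
Target odds: 0.01 ÷ 0.99 = 1/99.
Need (77/123) × 0.75ⁿ ≤ 1/99, i.e. 0.75ⁿ ≤ 41/2541.
0.75¹⁴ = 4782969/268435456 is still above 41/2541 but 0.75¹⁵ ≈0.0133635 is at or below it, so n = 15.

15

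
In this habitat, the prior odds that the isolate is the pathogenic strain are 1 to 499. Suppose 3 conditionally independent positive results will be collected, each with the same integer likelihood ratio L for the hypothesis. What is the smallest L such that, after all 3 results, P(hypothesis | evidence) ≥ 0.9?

17

Prior odds = 1/499.
Target odds = 0.9/0.1 = 9.
Need L³ ≥ 9 ÷ (1/499) = 4491.
16³ = 4096 < 4491 ≤ 4913 = 17³, so L = 17.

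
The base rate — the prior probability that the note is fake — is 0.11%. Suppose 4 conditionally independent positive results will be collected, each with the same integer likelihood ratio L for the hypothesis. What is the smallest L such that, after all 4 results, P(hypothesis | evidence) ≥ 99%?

18

Prior odds = 0.0011/0.9989 = 11/9989.
Target odds = 0.99/0.01 = 99.
Need L⁴ ≥ 99 ÷ (11/9989) = 89901.
17⁴ = 83521 < 89901 ≤ 104976 = 18⁴, so L = 18.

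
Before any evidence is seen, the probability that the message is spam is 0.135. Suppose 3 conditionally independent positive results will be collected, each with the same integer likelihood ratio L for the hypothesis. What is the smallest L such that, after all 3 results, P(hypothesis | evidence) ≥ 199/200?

Prior odds = 0.135/0.865 = 27/173.
Target odds = 0.995/0.005 = 199.
Need L³ ≥ 199 ÷ (27/173) = 34427/27.
10³ = 1000 < 34427/27 ≤ 1331 = 11³, so L = 11.

11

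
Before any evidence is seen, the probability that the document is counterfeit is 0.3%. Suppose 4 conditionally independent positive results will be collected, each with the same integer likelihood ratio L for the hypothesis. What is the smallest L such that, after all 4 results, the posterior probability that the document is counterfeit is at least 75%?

Prior odds = 0.003/0.997 = 3/997.
Target odds = 0.75/0.25 = 3.
Need L⁴ ≥ 3 ÷ (3/997) = 997.
5⁴ = 625 < 997 ≤ 1296 = 6⁴, so L = 6.

6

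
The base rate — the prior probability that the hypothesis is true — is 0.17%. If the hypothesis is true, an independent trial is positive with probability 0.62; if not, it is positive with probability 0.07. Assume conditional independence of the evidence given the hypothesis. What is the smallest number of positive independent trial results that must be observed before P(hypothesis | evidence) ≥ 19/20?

Prior odds = 0.0017/0.9983 = 17/9983.
Likelihood ratio of a positive = 0.62/0.07 = 62/7.
Target odds: 0.95 ÷ 0.05 = 19.
Require (62/7)ⁿ ≥ 19 ÷ (17/9983) = 189677/17.
(62/7)⁴ = 14776336/2401 falls short of 189677/17 but (62/7)⁵ = 916132832/16807 reaches it, so n = 5.

5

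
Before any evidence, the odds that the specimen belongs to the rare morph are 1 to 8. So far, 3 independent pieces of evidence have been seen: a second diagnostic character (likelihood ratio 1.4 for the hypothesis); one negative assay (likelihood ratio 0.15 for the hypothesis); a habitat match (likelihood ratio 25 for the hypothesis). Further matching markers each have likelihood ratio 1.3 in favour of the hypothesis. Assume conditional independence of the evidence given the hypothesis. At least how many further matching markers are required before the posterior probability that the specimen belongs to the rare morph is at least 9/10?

Prior odds = 0.125.
Combined Bayes factor of the evidence already in hand = 1.4 × 0.15 × 25 = 5.25.
Odds after that evidence = 0.125 × 5.25 = 0.65625.
Target odds = 0.9/0.1 = 9.
Need 1.3ⁿ ≥ 9 ÷ 0.65625 = 96/7.
1.3⁹ ≈10.6045 falls short of 96/7 but 1.3¹⁰ ≈13.7858 reaches it, so n = 10.

10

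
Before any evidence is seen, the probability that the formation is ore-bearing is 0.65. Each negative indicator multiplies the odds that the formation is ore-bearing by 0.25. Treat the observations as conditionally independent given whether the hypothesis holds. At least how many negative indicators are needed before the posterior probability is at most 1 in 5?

2

Prior odds = 0.65/0.35 = 13/7.
Likelihood ratio per negative indicator = 0.25.
Target posterior odds = 0.2/0.8 = 0.25.
Need (13/7) × 0.25ⁿ ≤ 0.25, i.e. 0.25ⁿ ≤ 7/52.
0.25¹ = 0.25 is still above 7/52 but 0.25² = 0.0625 is at or below it, so n = 2.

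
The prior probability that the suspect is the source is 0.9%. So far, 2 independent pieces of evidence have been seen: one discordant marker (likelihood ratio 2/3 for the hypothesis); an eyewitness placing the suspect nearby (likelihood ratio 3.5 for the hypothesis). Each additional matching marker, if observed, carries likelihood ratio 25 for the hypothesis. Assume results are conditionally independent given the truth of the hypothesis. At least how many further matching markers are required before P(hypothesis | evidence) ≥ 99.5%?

3

Prior odds = 0.009/0.991 = 9/991.
Combined Bayes factor of the evidence already in hand = (2/3) × 3.5 = 7/3.
Odds after that evidence = (9/991) × 7/3 = 21/991.
Target odds = 0.995/0.005 = 199.
Need 25ⁿ ≥ 199 ÷ (21/991) = 197209/21.
25² = 625 falls short of 197209/21 but 25³ = 15625 reaches it, so n = 3.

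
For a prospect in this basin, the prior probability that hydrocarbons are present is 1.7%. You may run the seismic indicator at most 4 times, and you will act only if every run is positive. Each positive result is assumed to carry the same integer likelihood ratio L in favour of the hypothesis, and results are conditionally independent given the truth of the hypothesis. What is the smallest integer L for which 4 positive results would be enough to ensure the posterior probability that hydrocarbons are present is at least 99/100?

9

Prior odds = 0.017/0.983 = 17/983.
Target odds = 0.99/0.01 = 99.
Need L⁴ ≥ 99 ÷ (17/983) = 97317/17.
8⁴ = 4096 < 97317/17 ≤ 6561 = 9⁴, so L = 9.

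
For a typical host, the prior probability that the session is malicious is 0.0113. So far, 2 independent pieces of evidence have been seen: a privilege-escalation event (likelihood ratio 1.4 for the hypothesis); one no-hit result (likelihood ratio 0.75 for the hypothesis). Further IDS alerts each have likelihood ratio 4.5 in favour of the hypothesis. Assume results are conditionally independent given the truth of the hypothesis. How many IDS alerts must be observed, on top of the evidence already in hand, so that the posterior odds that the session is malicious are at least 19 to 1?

Prior odds = 0.0113/0.9887 = 113/9887.
Combined Bayes factor of the evidence already in hand = 1.4 × 0.75 = 1.05.
Odds after that evidence = (113/9887) × 1.05 = 2373/197740.
Target odds = 19.
Need 4.5ⁿ ≥ 19 ÷ (2373/197740) = 3757060/2373.
4.5⁴ = 410.0625 falls short of 3757060/2373 but 4.5⁵ = 1845.28125 reaches it, so n = 5.

5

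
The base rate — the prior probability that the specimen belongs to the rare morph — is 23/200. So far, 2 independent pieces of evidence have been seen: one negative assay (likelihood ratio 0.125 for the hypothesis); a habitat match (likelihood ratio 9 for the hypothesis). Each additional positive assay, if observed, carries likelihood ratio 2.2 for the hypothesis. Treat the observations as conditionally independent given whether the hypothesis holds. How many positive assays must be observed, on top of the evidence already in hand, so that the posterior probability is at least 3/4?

Prior odds = 0.115/0.885 = 23/177.
Combined Bayes factor of the evidence already in hand = 0.125 × 9 = 1.125.
Odds after that evidence = (23/177) × 1.125 = 69/472.
Target odds = 0.75/0.25 = 3.
Need 2.2ⁿ ≥ 3 ÷ (69/472) = 472/23.
2.2³ = 10.648 falls short of 472/23 but 2.2⁴ = 23.4256 reaches it, so n = 4.

4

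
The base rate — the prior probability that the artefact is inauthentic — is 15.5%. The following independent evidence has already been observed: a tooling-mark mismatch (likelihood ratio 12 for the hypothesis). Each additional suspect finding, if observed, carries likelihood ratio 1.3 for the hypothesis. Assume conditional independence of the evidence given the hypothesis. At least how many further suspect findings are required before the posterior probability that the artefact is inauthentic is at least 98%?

Prior odds = 0.155/0.845 = 31/169.
Bayes factor of the evidence already in hand = 12.
Odds after that evidence = (31/169) × 12 = 372/169.
Target odds = 0.98/0.02 = 49.
Need 1.3ⁿ ≥ 49 ÷ (372/169) = 8281/372.
1.3¹¹ ≈17.9216 falls short of 8281/372 but 1.3¹² ≈23.2981 reaches it, so n = 12.

12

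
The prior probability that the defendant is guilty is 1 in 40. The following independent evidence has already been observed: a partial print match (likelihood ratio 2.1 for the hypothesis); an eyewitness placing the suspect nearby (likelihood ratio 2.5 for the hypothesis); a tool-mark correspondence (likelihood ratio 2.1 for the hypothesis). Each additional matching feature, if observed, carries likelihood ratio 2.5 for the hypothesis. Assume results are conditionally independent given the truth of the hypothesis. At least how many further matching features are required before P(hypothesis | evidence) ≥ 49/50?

Prior odds = 0.025/0.975 = 1/39.
Combined Bayes factor of the evidence already in hand = 2.1 × 2.5 × 2.1 = 11.025.
Odds after that evidence = (1/39) × 11.025 = 147/520.
Target odds = 0.98/0.02 = 49.
Need 2.5ⁿ ≥ 49 ÷ (147/520) = 520/3.
2.5⁵ = 97.65625 falls short of 520/3 but 2.5⁶ = 244.140625 reaches it, so n = 6.

6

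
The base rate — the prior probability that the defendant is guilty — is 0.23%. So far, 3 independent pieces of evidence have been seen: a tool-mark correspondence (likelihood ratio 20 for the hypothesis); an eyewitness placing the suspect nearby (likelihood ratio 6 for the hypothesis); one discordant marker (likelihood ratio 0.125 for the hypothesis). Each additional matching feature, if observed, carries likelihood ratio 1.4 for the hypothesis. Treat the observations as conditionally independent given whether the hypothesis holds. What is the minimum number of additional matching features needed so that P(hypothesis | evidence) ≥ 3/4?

Prior odds = 0.0023/0.9977 = 23/9977.
Combined Bayes factor of the evidence already in hand = 20 × 6 × 0.125 = 15.
Odds after that evidence = (23/9977) × 15 = 345/9977.
Target odds = 0.75/0.25 = 3.
Need 1.4ⁿ ≥ 3 ÷ (345/9977) = 9977/115.
1.4¹³ ≈79.3715 falls short of 9977/115 but 1.4¹⁴ ≈111.12 reaches it, so n = 14.

14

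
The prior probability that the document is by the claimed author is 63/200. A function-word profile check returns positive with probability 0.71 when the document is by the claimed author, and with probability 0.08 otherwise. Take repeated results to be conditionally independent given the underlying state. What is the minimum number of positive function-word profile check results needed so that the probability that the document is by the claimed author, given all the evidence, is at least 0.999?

Prior odds: 0.315 ÷ 0.685 = 63/137.
Likelihood ratio of a positive result = 0.71/0.08 = 8.875.
Target posterior odds = 0.999/0.001 = 999.
Need (63/137) × 8.875ⁿ ≥ 999, i.e. 8.875ⁿ ≥ 15207/7.
8.875³ = 357911/512 falls short of 15207/7 but 8.875⁴ = 25411681/4096 reaches it, so n = 4.

4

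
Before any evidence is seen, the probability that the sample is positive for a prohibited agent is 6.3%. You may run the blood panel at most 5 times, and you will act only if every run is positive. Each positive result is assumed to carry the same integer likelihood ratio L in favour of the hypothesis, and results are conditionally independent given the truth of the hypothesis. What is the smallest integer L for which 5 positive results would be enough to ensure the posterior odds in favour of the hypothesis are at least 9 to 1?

Prior odds = 0.063/0.937 = 63/937.
Target odds = 9.
Need L⁵ ≥ 9 ÷ (63/937) = 937/7.
2⁵ = 32 < 937/7 ≤ 243 = 3⁵, so L = 3.

3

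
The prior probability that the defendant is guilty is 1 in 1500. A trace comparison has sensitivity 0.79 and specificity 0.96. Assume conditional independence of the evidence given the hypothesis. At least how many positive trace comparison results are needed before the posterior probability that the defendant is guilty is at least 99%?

Prior odds = (1/1500)/(1499/1500) = 1/1499.
False-positive rate = 1 − 0.96 = 0.04; likelihood ratio of a positive = 0.79/0.04 = 19.75.
Target odds: 0.99 ÷ 0.01 = 99.
Require 19.75ⁿ ≥ 99 ÷ (1/1499) = 148401.
19.75³ = 7703.734375 falls short of 148401 but 19.75⁴ = 38950081/256 reaches it, so n = 4.

4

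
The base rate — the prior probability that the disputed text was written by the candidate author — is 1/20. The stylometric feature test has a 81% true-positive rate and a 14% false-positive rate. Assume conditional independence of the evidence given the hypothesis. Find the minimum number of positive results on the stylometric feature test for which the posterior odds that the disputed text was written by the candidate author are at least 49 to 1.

4

Prior odds = 0.05/0.95 = 1/19.
Likelihood ratio of a positive result = 0.81/0.14 = 81/14.
Target odds = 49.
Require (81/14)ⁿ ≥ 49 ÷ (1/19) = 931.
(81/14)³ = 531441/2744 falls short of 931 but (81/14)⁴ = 43046721/38416 reaches it, so n = 4.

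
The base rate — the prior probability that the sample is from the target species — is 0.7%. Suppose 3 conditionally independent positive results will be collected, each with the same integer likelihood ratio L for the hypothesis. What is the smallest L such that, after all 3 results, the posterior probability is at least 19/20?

14

Prior odds = 0.007/0.993 = 7/993.
Target odds = 0.95/0.05 = 19.
Need L³ ≥ 19 ÷ (7/993) = 18867/7.
13³ = 2197 < 18867/7 ≤ 2744 = 14³, so L = 14.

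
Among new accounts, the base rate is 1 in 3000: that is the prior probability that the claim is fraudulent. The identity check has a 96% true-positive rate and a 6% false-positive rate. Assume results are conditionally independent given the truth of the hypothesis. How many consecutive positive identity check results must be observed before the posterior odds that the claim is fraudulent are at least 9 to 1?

4

Prior odds = (1/3000)/(2999/3000) = 1/2999.
Likelihood ratio of a positive result = 0.96/0.06 = 16.
Target odds = 9.
Require 16ⁿ ≥ 9 ÷ (1/2999) = 26991.
16³ = 4096 falls short of 26991 but 16⁴ = 65536 reaches it, so n = 4.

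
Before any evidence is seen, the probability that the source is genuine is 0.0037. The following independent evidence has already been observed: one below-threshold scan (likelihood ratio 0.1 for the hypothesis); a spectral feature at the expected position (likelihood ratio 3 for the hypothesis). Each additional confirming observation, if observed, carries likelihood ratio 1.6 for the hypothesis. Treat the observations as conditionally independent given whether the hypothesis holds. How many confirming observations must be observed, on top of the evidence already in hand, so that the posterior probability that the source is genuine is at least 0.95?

Prior odds = 0.0037/0.9963 = 37/9963.
Combined Bayes factor of the evidence already in hand = 0.1 × 3 = 0.3.
Odds after that evidence = (37/9963) × 0.3 = 37/33210.
Target odds = 0.95/0.05 = 19.
Need 1.6ⁿ ≥ 19 ÷ (37/33210) = 630990/37.
1.6²⁰ ≈12089.3 falls short of 630990/37 but 1.6²¹ ≈19342.8 reaches it, so n = 21.

21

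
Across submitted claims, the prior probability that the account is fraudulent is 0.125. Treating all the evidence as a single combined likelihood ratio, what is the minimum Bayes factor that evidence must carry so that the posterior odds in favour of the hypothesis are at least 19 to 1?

133

Prior odds = 0.125/0.875 = 1/7.
Target odds = 19.
Required Bayes factor = 19 ÷ (1/7) = 133.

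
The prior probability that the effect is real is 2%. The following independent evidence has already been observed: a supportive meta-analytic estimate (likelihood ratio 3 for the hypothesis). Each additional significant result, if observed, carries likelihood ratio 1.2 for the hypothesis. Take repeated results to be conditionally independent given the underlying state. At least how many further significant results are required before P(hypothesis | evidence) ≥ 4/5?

Prior odds = 0.02/0.98 = 1/49.
Bayes factor of the evidence already in hand = 3.
Odds after that evidence = (1/49) × 3 = 3/49.
Target odds = 0.8/0.2 = 4.
Need 1.2ⁿ ≥ 4 ÷ (3/49) = 196/3.
1.2²² ≈55.2061 falls short of 196/3 but 1.2²³ ≈66.2474 reaches it, so n = 23.

23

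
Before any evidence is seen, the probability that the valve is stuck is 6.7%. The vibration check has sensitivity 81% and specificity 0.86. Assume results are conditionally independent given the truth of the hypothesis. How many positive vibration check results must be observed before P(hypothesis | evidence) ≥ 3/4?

Prior odds = 0.067/0.933 = 67/933.
False-positive rate = 1 − 0.86 = 0.14; likelihood ratio of a positive = 0.81/0.14 = 81/14.
Target posterior odds = 0.75/0.25 = 3.
Need (67/933) × (81/14)ⁿ ≥ 3, i.e. (81/14)ⁿ ≥ 2799/67.
(81/14)² = 6561/196 falls short of 2799/67 but (81/14)³ = 531441/2744 reaches it, so n = 3.

3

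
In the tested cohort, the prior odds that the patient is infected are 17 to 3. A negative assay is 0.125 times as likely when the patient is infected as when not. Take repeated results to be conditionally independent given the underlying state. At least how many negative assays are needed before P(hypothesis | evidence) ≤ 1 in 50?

Prior odds = 17/3.
Likelihood ratio per negative assay = 0.125.
Target odds: 0.02 ÷ 0.98 = 1/49.
Require 0.125ⁿ ≤ 1/49 ÷ (17/3) = 3/833.
0.125² = 0.015625 is still above 3/833 but 0.125³ = 0.001953125 is at or below it, so n = 3.

3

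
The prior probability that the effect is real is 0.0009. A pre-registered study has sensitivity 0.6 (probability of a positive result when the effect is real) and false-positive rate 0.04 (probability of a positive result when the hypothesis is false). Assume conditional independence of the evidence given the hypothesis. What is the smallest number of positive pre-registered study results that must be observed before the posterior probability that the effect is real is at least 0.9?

4

Prior odds: 0.0009 ÷ 0.9991 = 9/9991.
Likelihood ratio of a positive result = 0.6/0.04 = 15.
Target posterior odds = 0.9/0.1 = 9.
Require 15ⁿ ≥ 9 ÷ (9/9991) = 9991.
15³ = 3375 falls short of 9991 but 15⁴ = 50625 reaches it, so n = 4.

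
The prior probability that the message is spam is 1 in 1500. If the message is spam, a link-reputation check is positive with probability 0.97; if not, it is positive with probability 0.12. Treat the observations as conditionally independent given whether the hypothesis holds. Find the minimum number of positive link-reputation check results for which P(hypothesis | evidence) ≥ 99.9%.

Prior odds: (1/1500) ÷ (1499/1500) = 1/1499.
Likelihood ratio of a positive = 0.97/0.12 = 97/12.
Target odds: 0.999 ÷ 0.001 = 999.
Require (97/12)ⁿ ≥ 999 ÷ (1/1499) = 1497501.
(97/12)⁶ ≈278961 falls short of 1497501 but (97/12)⁷ ≈2.25493e+06 reaches it, so n = 7.

7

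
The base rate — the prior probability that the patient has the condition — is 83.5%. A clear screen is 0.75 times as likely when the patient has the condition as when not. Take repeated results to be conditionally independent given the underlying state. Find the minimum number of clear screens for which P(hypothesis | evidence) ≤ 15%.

Prior odds = 0.835/0.165 = 167/33.
Likelihood ratio per clear screen = 0.75.
Target posterior odds = 0.15/0.85 = 3/17.
Require 0.75ⁿ ≤ 3/17 ÷ (167/33) = 99/2839.
0.75¹¹ = 177147/4194304 is still above 99/2839 but 0.75¹² = 531441/16777216 is at or below it, so n = 12.

12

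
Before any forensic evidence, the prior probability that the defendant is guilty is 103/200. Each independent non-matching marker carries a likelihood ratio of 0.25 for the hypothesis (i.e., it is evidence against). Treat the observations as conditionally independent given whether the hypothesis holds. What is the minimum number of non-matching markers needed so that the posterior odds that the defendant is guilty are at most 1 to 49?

3

Prior odds: 0.515 ÷ 0.485 = 103/97.
Likelihood ratio per non-matching marker = 0.25.
Target odds = 1/49.
Require 0.25ⁿ ≤ 1/49 ÷ (103/97) = 97/5047.
0.25² = 0.0625 is still above 97/5047 but 0.25³ = 0.015625 is at or below it, so n = 3.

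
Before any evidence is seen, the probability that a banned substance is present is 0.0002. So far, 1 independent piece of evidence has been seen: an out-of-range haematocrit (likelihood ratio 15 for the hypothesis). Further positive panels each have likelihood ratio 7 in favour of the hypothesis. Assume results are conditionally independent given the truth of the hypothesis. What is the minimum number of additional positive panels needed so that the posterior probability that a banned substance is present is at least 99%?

Prior odds = 0.0002/0.9998 = 1/4999.
Bayes factor of the evidence already in hand = 15.
Odds after that evidence = (1/4999) × 15 = 15/4999.
Target odds = 0.99/0.01 = 99.
Need 7ⁿ ≥ 99 ÷ (15/4999) = 32993.4.
7⁵ = 16807 falls short of 32993.4 but 7⁶ = 117649 reaches it, so n = 6.

6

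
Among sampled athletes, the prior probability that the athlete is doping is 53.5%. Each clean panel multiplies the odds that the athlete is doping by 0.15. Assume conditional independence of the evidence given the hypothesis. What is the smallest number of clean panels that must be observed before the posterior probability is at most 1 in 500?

Prior odds: 0.535 ÷ 0.465 = 107/93.
Likelihood ratio per clean panel = 0.15.
Target odds: 0.002 ÷ 0.998 = 1/499.
Need (107/93) × 0.15ⁿ ≤ 1/499, i.e. 0.15ⁿ ≤ 93/53393.
0.15³ = 0.003375 is still above 93/53393 but 0.15⁴ = 81/160000 is at or below it, so n = 4.

4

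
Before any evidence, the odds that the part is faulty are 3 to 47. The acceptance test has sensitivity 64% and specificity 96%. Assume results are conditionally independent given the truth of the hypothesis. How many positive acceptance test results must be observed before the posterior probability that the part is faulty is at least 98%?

Prior odds = 3/47.
False-positive rate = 1 − 0.96 = 0.04; likelihood ratio of a positive = 0.64/0.04 = 16.
Target odds: 0.98 ÷ 0.02 = 49.
Need (3/47) × 16ⁿ ≥ 49, i.e. 16ⁿ ≥ 2303/3.
16² = 256 falls short of 2303/3 but 16³ = 4096 reaches it, so n = 3.

3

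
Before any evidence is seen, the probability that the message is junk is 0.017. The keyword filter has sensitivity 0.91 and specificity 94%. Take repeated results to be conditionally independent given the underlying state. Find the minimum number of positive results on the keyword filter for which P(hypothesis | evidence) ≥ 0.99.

Prior odds = 0.017/0.983 = 17/983.
False-positive rate = 1 − 0.94 = 0.06; likelihood ratio of a positive = 0.91/0.06 = 91/6.
Target odds: 0.99 ÷ 0.01 = 99.
Require (91/6)ⁿ ≥ 99 ÷ (17/983) = 97317/17.
(91/6)³ = 753571/216 falls short of 97317/17 but (91/6)⁴ = 68574961/1296 reaches it, so n = 4.

4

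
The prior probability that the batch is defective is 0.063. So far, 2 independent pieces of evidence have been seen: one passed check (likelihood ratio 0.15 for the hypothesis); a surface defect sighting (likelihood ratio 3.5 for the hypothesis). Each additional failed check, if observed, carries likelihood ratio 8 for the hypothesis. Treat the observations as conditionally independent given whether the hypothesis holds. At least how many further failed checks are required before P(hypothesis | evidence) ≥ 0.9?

Prior odds = 0.063/0.937 = 63/937.
Combined Bayes factor of the evidence already in hand = 0.15 × 3.5 = 0.525.
Odds after that evidence = (63/937) × 0.525 = 1323/37480.
Target odds = 0.9/0.1 = 9.
Need 8ⁿ ≥ 9 ÷ (1323/37480) = 37480/147.
8² = 64 falls short of 37480/147 but 8³ = 512 reaches it, so n = 3.

3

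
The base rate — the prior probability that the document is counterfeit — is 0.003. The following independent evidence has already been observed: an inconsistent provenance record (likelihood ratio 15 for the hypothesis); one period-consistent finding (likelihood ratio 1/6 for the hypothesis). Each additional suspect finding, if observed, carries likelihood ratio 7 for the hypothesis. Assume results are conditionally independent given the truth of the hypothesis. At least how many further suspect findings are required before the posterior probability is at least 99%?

Prior odds = 0.003/0.997 = 3/997.
Combined Bayes factor of the evidence already in hand = 15 × (1/6) = 2.5.
Odds after that evidence = (3/997) × 2.5 = 15/1994.
Target odds = 0.99/0.01 = 99.
Need 7ⁿ ≥ 99 ÷ (15/1994) = 13160.4.
7⁴ = 2401 falls short of 13160.4 but 7⁵ = 16807 reaches it, so n = 5.

5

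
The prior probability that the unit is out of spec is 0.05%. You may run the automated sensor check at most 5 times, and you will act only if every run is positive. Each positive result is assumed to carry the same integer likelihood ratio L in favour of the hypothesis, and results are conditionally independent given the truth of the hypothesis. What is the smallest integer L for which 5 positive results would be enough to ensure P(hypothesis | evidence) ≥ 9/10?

8

Prior odds = 0.0005/0.9995 = 1/1999.
Target odds = 0.9/0.1 = 9.
Need L⁵ ≥ 9 ÷ (1/1999) = 17991.
7⁵ = 16807 < 17991 ≤ 32768 = 8⁵, so L = 8.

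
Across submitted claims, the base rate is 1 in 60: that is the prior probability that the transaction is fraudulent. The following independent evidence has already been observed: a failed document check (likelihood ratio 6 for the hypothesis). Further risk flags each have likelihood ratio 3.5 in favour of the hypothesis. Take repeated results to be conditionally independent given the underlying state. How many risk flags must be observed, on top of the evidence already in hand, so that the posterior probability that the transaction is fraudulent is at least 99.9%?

8

Prior odds = (1/60)/(59/60) = 1/59.
Bayes factor of the evidence already in hand = 6.
Odds after that evidence = (1/59) × 6 = 6/59.
Target odds = 0.999/0.001 = 999.
Need 3.5ⁿ ≥ 999 ÷ (6/59) = 9823.5.
3.5⁷ = 823543/128 falls short of 9823.5 but 3.5⁸ = 5764801/256 reaches it, so n = 8.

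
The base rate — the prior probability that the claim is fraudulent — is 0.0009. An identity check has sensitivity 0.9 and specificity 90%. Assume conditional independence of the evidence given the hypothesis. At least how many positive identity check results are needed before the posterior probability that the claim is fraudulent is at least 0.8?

4

Prior odds: 0.0009 ÷ 0.9991 = 9/9991.
False-positive rate = 1 − 0.9 = 0.1; likelihood ratio of a positive = 0.9/0.1 = 9.
Target posterior odds = 0.8/0.2 = 4.
Require 9ⁿ ≥ 4 ÷ (9/9991) = 39964/9.
9³ = 729 falls short of 39964/9 but 9⁴ = 6561 reaches it, so n = 4.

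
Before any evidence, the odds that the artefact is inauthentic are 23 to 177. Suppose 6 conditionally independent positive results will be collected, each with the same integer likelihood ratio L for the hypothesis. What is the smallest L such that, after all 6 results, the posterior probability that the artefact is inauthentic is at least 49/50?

Prior odds = 23/177.
Target odds = 0.98/0.02 = 49.
Need L⁶ ≥ 49 ÷ (23/177) = 8673/23.
2⁶ = 64 < 8673/23 ≤ 729 = 3⁶, so L = 3.

3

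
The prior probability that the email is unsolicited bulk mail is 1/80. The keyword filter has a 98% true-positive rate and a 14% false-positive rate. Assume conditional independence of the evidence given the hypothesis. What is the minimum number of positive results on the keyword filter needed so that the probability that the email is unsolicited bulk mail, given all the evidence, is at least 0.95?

4

Prior odds: 0.0125 ÷ 0.9875 = 1/79.
Likelihood ratio of a positive result = 0.98/0.14 = 7.
Target posterior odds = 0.95/0.05 = 19.
Need (1/79) × 7ⁿ ≥ 19, i.e. 7ⁿ ≥ 1501.
7³ = 343 falls short of 1501 but 7⁴ = 2401 reaches it, so n = 4.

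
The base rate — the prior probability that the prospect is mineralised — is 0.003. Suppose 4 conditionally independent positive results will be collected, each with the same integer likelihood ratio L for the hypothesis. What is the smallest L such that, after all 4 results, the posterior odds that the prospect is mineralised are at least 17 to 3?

7

Prior odds = 0.003/0.997 = 3/997.
Target odds = 17/3.
Need L⁴ ≥ 17/3 ÷ (3/997) = 16949/9.
6⁴ = 1296 < 16949/9 ≤ 2401 = 7⁴, so L = 7.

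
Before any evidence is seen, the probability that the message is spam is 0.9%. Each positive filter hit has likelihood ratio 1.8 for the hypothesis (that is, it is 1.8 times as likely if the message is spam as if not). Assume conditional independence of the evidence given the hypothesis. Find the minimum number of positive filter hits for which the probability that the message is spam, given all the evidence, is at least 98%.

Prior odds = 0.009/0.991 = 9/991.
Likelihood ratio per positive filter hit = 1.8.
Target posterior odds = 0.98/0.02 = 49.
Need (9/991) × 1.8ⁿ ≥ 49, i.e. 1.8ⁿ ≥ 48559/9.
1.8¹⁴ ≈3748.13 falls short of 48559/9 but 1.8¹⁵ ≈6746.64 reaches it, so n = 15.

15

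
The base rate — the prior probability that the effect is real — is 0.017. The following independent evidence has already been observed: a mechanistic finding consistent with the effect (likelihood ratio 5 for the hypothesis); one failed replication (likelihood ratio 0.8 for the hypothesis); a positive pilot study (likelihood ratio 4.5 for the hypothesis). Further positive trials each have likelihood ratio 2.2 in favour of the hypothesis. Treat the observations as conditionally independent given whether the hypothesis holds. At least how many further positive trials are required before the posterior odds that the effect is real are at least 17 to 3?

4

Prior odds = 0.017/0.983 = 17/983.
Combined Bayes factor of the evidence already in hand = 5 × 0.8 × 4.5 = 18.
Odds after that evidence = (17/983) × 18 = 306/983.
Target odds = 17/3.
Need 2.2ⁿ ≥ 17/3 ÷ (306/983) = 983/54.
2.2³ = 10.648 falls short of 983/54 but 2.2⁴ = 23.4256 reaches it, so n = 4.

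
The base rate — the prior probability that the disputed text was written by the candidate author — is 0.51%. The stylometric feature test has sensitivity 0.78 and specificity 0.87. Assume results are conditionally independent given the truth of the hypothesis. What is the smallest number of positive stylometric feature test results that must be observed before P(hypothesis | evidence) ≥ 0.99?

6

Prior odds = 0.0051/0.9949 = 51/9949.
False-positive rate = 1 − 0.87 = 0.13; likelihood ratio of a positive = 0.78/0.13 = 6.
Target odds: 0.99 ÷ 0.01 = 99.
Need (51/9949) × 6ⁿ ≥ 99, i.e. 6ⁿ ≥ 328317/17.
6⁵ = 7776 falls short of 328317/17 but 6⁶ = 46656 reaches it, so n = 6.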